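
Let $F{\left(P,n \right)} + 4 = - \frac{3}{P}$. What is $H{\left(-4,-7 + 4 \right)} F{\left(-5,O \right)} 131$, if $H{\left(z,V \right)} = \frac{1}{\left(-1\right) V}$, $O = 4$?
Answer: $- \frac{2227}{15} \approx -148.47$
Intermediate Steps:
$H{\left(z,V \right)} = - \frac{1}{V}$
$F{\left(P,n \right)} = -4 - \frac{3}{P}$
$H{\left(-4,-7 + 4 \right)} F{\left(-5,O \right)} 131 = - \frac{1}{-7 + 4} \left(-4 - \frac{3}{-5}\right) 131 = - \frac{1}{-3} \left(-4 - - \frac{3}{5}\right) 131 = \left(-1\right) \left(- \frac{1}{3}\right) \left(-4 + \frac{3}{5}\right) 131 = \frac{1}{3} \left(- \frac{17}{5}\right) 131 = \left(- \frac{17}{15}\right) 131 = - \frac{2227}{15}$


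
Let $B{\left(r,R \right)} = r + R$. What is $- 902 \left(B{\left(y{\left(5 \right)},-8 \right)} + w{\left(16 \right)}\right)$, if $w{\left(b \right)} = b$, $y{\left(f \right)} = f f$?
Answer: $-29766$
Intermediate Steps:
$y{\left(f \right)} = f^{2}$
$B{\left(r,R \right)} = R + r$
$- 902 \left(B{\left(y{\left(5 \right)},-8 \right)} + w{\left(16 \right)}\right) = - 902 \left(\left(-8 + 5^{2}\right) + 16\right) = - 902 \left(\left(-8 + 25\right) + 16\right) = - 902 \left(17 + 16\right) = \left(-902\right) 33 = -29766$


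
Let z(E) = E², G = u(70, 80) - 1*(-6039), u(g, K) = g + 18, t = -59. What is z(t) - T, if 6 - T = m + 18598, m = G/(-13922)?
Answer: 307294179/13922 ≈ 22073.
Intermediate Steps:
u(g, K) = 18 + g
G = 6127 (G = (18 + 70) - 1*(-6039) = 88 + 6039 = 6127)
m = -6127/13922 (m = 6127/(-13922) = 6127*(-1/13922) = -6127/13922 ≈ -0.44009)
T = -258831697/13922 (T = 6 - (-6127/13922 + 18598) = 6 - 1*258915229/13922 = 6 - 258915229/13922 = -258831697/13922 ≈ -18592.)
z(t) - T = (-59)² - 1*(-258831697/13922) = 3481 + 258831697/13922 = 307294179/13922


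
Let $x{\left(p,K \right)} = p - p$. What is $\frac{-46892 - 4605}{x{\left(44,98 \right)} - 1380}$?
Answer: $\frac{2239}{60} \approx 37.317$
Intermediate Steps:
$x{\left(p,K \right)} = 0$
$\frac{-46892 - 4605}{x{\left(44,98 \right)} - 1380} = \frac{-46892 - 4605}{0 - 1380} = - \frac{51497}{-1380} = \left(-51497\right) \left(- \frac{1}{1380}\right) = \frac{2239}{60}$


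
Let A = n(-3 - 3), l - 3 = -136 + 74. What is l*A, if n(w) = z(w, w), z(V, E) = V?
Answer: 354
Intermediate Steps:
l = -59 (l = 3 + (-136 + 74) = 3 - 62 = -59)
n(w) = w
A = -6 (A = -3 - 3 = -6)
l*A = -59*(-6) = 354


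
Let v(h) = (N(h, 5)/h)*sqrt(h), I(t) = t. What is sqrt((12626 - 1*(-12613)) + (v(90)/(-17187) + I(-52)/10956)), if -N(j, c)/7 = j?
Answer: sqrt(6214608446540525592 + 300857558463*sqrt(10))/15691731 ≈ 158.87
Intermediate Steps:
N(j, c) = -7*j
v(h) = -7*sqrt(h) (v(h) = ((-7*h)/h)*sqrt(h) = -7*sqrt(h))
sqrt((12626 - 1*(-12613)) + (v(90)/(-17187) + I(-52)/10956)) = sqrt((12626 - 1*(-12613)) + (-21*sqrt(10)/(-17187) - 52/10956)) = sqrt((12626 + 12613) + (-21*sqrt(10)*(-1/17187) - 52*1/10956)) = sqrt(25239 + (-21*sqrt(10)*(-1/17187) - 13/2739)) = sqrt(25239 + (7*sqrt(10)/5729 - 13/2739)) = sqrt(25239 + (-13/2739 + 7*sqrt(10)/5729)) = sqrt(69129608/2739 + 7*sqrt(10)/5729)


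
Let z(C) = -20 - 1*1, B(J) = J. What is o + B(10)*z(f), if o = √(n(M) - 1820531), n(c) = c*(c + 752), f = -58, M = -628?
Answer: -210 + I*√1898403 ≈ -210.0 + 1377.8*I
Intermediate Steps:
n(c) = c*(752 + c)
z(C) = -21 (z(C) = -20 - 1 = -21)
o = I*√1898403 (o = √(-628*(752 - 628) - 1820531) = √(-628*124 - 1820531) = √(-77872 - 1820531) = √(-1898403) = I*√1898403 ≈ 1377.8*I)
o + B(10)*z(f) = I*√1898403 + 10*(-21) = I*√1898403 - 210 = -210 + I*√1898403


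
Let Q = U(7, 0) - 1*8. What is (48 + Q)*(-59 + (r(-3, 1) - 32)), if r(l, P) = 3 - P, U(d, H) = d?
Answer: -4183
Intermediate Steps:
Q = -1 (Q = 7 - 1*8 = 7 - 8 = -1)
(48 + Q)*(-59 + (r(-3, 1) - 32)) = (48 - 1)*(-59 + ((3 - 1*1) - 32)) = 47*(-59 + ((3 - 1) - 32)) = 47*(-59 + (2 - 32)) = 47*(-59 - 30) = 47*(-89) = -4183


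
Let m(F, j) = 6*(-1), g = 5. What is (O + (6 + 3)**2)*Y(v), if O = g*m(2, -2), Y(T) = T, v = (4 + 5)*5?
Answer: 2295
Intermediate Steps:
m(F, j) = -6
v = 45 (v = 9*5 = 45)
O = -30 (O = 5*(-6) = -30)
(O + (6 + 3)**2)*Y(v) = (-30 + (6 + 3)**2)*45 = (-30 + 9**2)*45 = (-30 + 81)*45 = 51*45 = 2295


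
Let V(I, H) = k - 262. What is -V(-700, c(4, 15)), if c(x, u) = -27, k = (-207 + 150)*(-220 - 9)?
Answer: -12791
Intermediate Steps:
k = 13053 (k = -57*(-229) = 13053)
V(I, H) = 12791 (V(I, H) = 13053 - 262 = 12791)
-V(-700, c(4, 15)) = -1*12791 = -12791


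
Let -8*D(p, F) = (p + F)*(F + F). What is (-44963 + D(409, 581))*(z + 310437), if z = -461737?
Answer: 28559463650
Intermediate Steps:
D(p, F) = -F*(F + p)/4 (D(p, F) = -(p + F)*(F + F)/8 = -(F + p)*2*F/8 = -F*(F + p)/4)
(-44963 + D(409, 581))*(z + 310437) = (-44963 - 1/4*581*(581 + 409))*(-461737 + 310437) = (-44963 - 1/4*581*990)*(-151300) = (-44963 - 287595/2)*(-151300) = -377521/2*(-151300) = 28559463650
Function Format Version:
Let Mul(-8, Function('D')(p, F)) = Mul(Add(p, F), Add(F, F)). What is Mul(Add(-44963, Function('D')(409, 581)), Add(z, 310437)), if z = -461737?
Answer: 28559463650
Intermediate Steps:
Function('D')(p, F) = Mul(Rational(-1, 4), F, Add(F, p)) (Function('D')(p, F) = Mul(Rational(-1, 8), Mul(Add(p, F), Add(F, F))) = Mul(Rational(-1, 8), Mul(Add(F, p), Mul(2, F))) = Mul(Rational(-1, 8), Mul(2, F, Add(F, p))) = Mul(Rational(-1, 4), F, Add(F, p)))
Mul(Add(-44963, Function('D')(409, 581)), Add(z, 310437)) = Mul(Add(-44963, Mul(Rational(-1, 4), 581, Add(581, 409))), Add(-461737, 310437)) = Mul(Add(-44963, Mul(Rational(-1, 4), 581, 990)), -151300) = Mul(Add(-44963, Rational(-287595, 2)), -151300) = Mul(Rational(-377521, 2), -151300) = 28559463650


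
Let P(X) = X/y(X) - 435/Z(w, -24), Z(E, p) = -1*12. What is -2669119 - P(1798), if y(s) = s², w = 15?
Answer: -9598282281/3596 ≈ -2.6692e+6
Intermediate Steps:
Z(E, p) = -12
P(X) = 145/4 + 1/X (P(X) = X/(X²) - 435/(-12) = X/X² - 435*(-1/12) = 1/X + 145/4 = 145/4 + 1/X)
-2669119 - P(1798) = -2669119 - (145/4 + 1/1798) = -2669119 - 1*130357/3596 = -2669119 - 130357/3596 = -9598282281/3596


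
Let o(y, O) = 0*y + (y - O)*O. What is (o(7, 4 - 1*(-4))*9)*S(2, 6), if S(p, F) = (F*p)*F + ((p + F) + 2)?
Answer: -5904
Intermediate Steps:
o(y, O) = O*(y - O) (o(y, O) = 0 + O*(y - O) = O*(y - O))
S(p, F) = 2 + F + p + p*F² (S(p, F) = p*F² + ((F + p) + 2) = p*F² + (2 + F + p) = 2 + F + p + p*F²)
(o(7, 4 - 1*(-4))*9)*S(2, 6) = (((4 - 1*(-4))*(7 - (4 - 1*(-4))))*9)*(2 + 6 + 2 + 2*6²) = (((4 + 4)*(7 - (4 + 4)))*9)*(2 + 6 + 2 + 2*36) = ((8*(7 - 1*8))*9)*(2 + 6 + 2 + 72) = ((8*(7 - 8))*9)*82 = ((8*(-1))*9)*82 = -8*9*82 = -72*82 = -5904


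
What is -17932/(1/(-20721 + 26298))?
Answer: -100006764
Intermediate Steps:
-17932/(1/(-20721 + 26298)) = -17932/(1/5577) = -17932/1/5577 = -17932*5577 = -100006764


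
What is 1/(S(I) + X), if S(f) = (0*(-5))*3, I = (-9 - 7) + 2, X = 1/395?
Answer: 395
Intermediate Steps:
X = 1/395 ≈ 0.0025316
I = -14 (I = -16 + 2 = -14)
S(f) = 0 (S(f) = 0*3 = 0)
1/(S(I) + X) = 1/(0 + 1/395) = 1/(1/395) = 395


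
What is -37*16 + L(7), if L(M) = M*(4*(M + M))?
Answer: -200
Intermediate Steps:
L(M) = 8*M² (L(M) = M*(4*(2*M)) = M*(8*M) = 8*M²)
-37*16 + L(7) = -37*16 + 8*7² = -592 + 8*49 = -592 + 392 = -200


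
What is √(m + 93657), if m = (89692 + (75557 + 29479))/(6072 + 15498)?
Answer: √10894878755565/10785 ≈ 306.05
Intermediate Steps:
m = 97364/10785 (m = (89692 + 105036)/21570 = 194728*(1/21570) = 97364/10785 ≈ 9.0277)
√(m + 93657) = √(97364/10785 + 93657) = √(1010188109/10785) = √10894878755565/10785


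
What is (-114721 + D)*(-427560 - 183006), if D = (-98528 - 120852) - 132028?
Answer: 284602519014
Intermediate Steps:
D = -351408 (D = -219380 - 132028 = -351408)
(-114721 + D)*(-427560 - 183006) = (-114721 - 351408)*(-427560 - 183006) = -466129*(-610566) = 284602519014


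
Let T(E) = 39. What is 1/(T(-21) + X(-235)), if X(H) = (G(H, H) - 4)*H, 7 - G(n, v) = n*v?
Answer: 1/12977209 ≈ 7.7058e-8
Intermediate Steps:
G(n, v) = 7 - n*v
X(H) = H*(3 - H²) (X(H) = ((7 - H*H) - 4)*H = ((7 - H²) - 4)*H = (3 - H²)*H = H*(3 - H²))
1/(T(-21) + X(-235)) = 1/(39 - 235*(3 - 1*(-235)²)) = 1/(39 - 235*(3 - 1*55225)) = 1/(39 - 235*(3 - 55225)) = 1/(39 - 235*(-55222)) = 1/(39 + 12977170) = 1/12977209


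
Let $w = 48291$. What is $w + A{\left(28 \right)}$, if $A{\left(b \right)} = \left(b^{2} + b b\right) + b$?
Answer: $49887$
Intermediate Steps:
$A{\left(b \right)} = b + 2 b^{2}$ ($A{\left(b \right)} = \left(b^{2} + b^{2}\right) + b = 2 b^{2} + b = b + 2 b^{2}$)
$w + A{\left(28 \right)} = 48291 + 28 \left(1 + 2 \cdot 28\right) = 48291 + 28 \left(1 + 56\right) = 48291 + 28 \cdot 57 = 48291 + 1596 = 49887$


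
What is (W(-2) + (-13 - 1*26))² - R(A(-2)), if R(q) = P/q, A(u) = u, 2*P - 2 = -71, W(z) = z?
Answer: 6655/4 ≈ 1663.8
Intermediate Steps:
P = -69/2 (P = 1 + (½)*(-71) = 1 - 71/2 = -69/2 ≈ -34.500)
R(q) = -69/(2*q)
(W(-2) + (-13 - 1*26))² - R(A(-2)) = (-2 + (-13 - 1*26))² - (-69)/(2*(-2)) = (-2 + (-13 - 26))² - (-69)*(-1)/(2*2) = (-2 - 39)² - 1*69/4 = (-41)² - 69/4 = 1681 - 69/4 = 6655/4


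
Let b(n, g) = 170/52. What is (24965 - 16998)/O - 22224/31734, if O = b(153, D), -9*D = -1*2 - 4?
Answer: 1095259198/449565 ≈ 2436.3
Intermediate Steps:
D = ⅔ (D = -(-1*2 - 4)/9 = -(-2 - 4)/9 = -⅑*(-6) = ⅔ ≈ 0.66667)
b(n, g) = 85/26 (b(n, g) = 170*(1/52) = 85/26)
O = 85/26 ≈ 3.2692
(24965 - 16998)/O - 22224/31734 = (24965 - 16998)/(85/26) - 22224/31734 = 7967*(26/85) - 22224*1/31734 = 207142/85 - 3704/5289 = 1095259198/449565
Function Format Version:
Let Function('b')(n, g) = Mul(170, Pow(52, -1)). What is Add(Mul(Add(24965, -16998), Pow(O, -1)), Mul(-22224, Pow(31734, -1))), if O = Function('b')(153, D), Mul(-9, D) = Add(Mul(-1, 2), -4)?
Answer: Rational(1095259198, 449565) ≈ 2436.3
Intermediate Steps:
D = Rational(2, 3) (D = Mul(Rational(-1, 9), Add(Mul(-1, 2), -4)) = Mul(Rational(-1, 9), Add(-2, -4)) = Mul(Rational(-1, 9), -6) = Rational(2, 3) ≈ 0.66667)
Function('b')(n, g) = Rational(85, 26) (Function('b')(n, g) = Mul(170, Rational(1, 52)) = Rational(85, 26))
O = Rational(85, 26) ≈ 3.2692
Add(Mul(Add(24965, -16998), Pow(O, -1)), Mul(-22224, Pow(31734, -1))) = Add(Mul(Add(24965, -16998), Pow(Rational(85, 26), -1)), Mul(-22224, Pow(31734, -1))) = Add(Mul(7967, Rational(26, 85)), Mul(-22224, Rational(1, 31734))) = Add(Rational(207142, 85), Rational(-3704, 5289)) = Rational(1095259198, 449565)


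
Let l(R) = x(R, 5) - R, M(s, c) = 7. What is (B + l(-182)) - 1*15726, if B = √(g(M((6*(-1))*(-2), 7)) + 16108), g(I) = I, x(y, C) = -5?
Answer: -15549 + √16115 ≈ -15422.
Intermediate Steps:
l(R) = -5 - R
B = √16115 (B = √(7 + 16108) = √16115 ≈ 126.94)
(B + l(-182)) - 1*15726 = (√16115 + (-5 - 1*(-182))) - 1*15726 = (√16115 + (-5 + 182)) - 15726 = (√16115 + 177) - 15726 = (177 + √16115) - 15726 = -15549 + √16115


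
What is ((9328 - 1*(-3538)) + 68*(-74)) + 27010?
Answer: 34844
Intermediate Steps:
((9328 - 1*(-3538)) + 68*(-74)) + 27010 = ((9328 + 3538) - 5032) + 27010 = (12866 - 5032) + 27010 = 7834 + 27010 = 34844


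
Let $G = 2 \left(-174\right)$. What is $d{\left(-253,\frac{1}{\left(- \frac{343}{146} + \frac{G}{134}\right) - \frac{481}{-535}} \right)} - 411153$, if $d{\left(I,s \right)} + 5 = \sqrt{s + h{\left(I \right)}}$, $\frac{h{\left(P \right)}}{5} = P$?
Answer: $-411158 + \frac{3 i \sqrt{63069430072440755}}{21180833} \approx -4.1116 \cdot 10^{5} + 35.57 i$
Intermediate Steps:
$h{\left(P \right)} = 5 P$
$G = -348$
$d{\left(I,s \right)} = -5 + \sqrt{s + 5 I}$
$d{\left(-253,\frac{1}{\left(- \frac{343}{146} + \frac{G}{134}\right) - \frac{481}{-535}} \right)} - 411153 = \left(-5 + \sqrt{\frac{1}{\left(- \frac{343}{146} - \frac{348}{134}\right) - \frac{481}{-535}} + 5 \left(-253\right)}\right) - 411153 = \left(-5 + \sqrt{\frac{1}{\left(\left(-343\right) \frac{1}{146} - \frac{174}{67}\right) - - \frac{481}{535}} - 1265}\right) - 411153 = \left(-5 + \sqrt{\frac{1}{\left(- \frac{343}{146} - \frac{174}{67}\right) + \frac{481}{535}} - 1265}\right) - 411153 = \left(-5 + \sqrt{\frac{1}{- \frac{48385}{9782} + \frac{481}{535}} - 1265}\right) - 411153 = \left(-5 + \sqrt{\frac{1}{- \frac{21180833}{5233370}} - 1265}\right) - 411153 = \left(-5 + \sqrt{- \frac{5233370}{21180833} - 1265}\right) - 411153 = \left(-5 + \sqrt{- \frac{26798987115}{21180833}}\right) - 411153 = \left(-5 + \frac{3 i \sqrt{63069430072440755}}{21180833}\right) - 411153 = -411158 + \frac{3 i \sqrt{63069430072440755}}{21180833}$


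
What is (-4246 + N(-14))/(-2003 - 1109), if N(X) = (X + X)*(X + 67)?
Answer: 2865/1556 ≈ 1.8413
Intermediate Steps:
N(X) = 2*X*(67 + X) (N(X) = (2*X)*(67 + X) = 2*X*(67 + X))
(-4246 + N(-14))/(-2003 - 1109) = (-4246 + 2*(-14)*(67 - 14))/(-2003 - 1109) = (-4246 + 2*(-14)*53)/(-3112) = (-4246 - 1484)*(-1/3112) = -5730*(-1/3112) = 2865/1556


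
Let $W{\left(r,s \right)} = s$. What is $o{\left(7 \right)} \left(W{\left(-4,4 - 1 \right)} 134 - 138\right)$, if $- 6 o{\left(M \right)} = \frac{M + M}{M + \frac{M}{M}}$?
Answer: $-77$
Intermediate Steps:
$o{\left(M \right)} = - \frac{M}{3 \left(1 + M\right)}$ ($o{\left(M \right)} = - \frac{\left(M + M\right) \frac{1}{M + \frac{M}{M}}}{6} = - \frac{2 M \frac{1}{M + 1}}{6} = - \frac{2 M \frac{1}{1 + M}}{6} = - \frac{M}{3 \left(1 + M\right)}$)
$o{\left(7 \right)} \left(W{\left(-4,4 - 1 \right)} 134 - 138\right) = \left(-1\right) 7 \frac{1}{3 + 3 \cdot 7} \left(\left(4 - 1\right) 134 - 138\right) = \left(-1\right) 7 \frac{1}{3 + 21} \left(\left(4 - 1\right) 134 - 138\right) = \left(-1\right) 7 \cdot \frac{1}{24} \left(3 \cdot 134 - 138\right) = \left(-1\right) 7 \cdot \frac{1}{24} \left(402 - 138\right) = \left(- \frac{7}{24}\right) 264 = -77$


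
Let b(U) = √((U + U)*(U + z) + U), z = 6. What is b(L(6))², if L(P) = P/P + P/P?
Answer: 34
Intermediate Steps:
L(P) = 2 (L(P) = 1 + 1 = 2)
b(U) = √(U + 2*U*(6 + U)) (b(U) = √((U + U)*(U + 6) + U) = √((2*U)*(6 + U) + U) = √(2*U*(6 + U) + U) = √(U + 2*U*(6 + U)))
b(L(6))² = (√(2*(13 + 2*2)))² = (√(2*(13 + 4)))² = (√(2*17))² = (√34)² = 34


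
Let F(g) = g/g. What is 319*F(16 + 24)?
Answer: 319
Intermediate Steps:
F(g) = 1
319*F(16 + 24) = 319*1 = 319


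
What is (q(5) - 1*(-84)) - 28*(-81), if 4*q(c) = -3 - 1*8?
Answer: 9397/4 ≈ 2349.3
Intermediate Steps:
q(c) = -11/4 (q(c) = (-3 - 1*8)/4 = (-3 - 8)/4 = (1/4)*(-11) = -11/4)
(q(5) - 1*(-84)) - 28*(-81) = (-11/4 - 1*(-84)) - 28*(-81) = (-11/4 + 84) + 2268 = 325/4 + 2268 = 9397/4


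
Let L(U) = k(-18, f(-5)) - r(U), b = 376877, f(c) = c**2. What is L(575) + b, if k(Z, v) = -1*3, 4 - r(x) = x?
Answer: 377445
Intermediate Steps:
r(x) = 4 - x
k(Z, v) = -3
L(U) = -7 + U (L(U) = -3 - (4 - U) = -3 + (-4 + U) = -7 + U)
L(575) + b = (-7 + 575) + 376877 = 568 + 376877 = 377445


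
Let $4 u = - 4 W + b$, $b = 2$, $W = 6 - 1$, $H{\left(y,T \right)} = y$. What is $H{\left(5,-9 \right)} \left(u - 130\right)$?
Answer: $- \frac{1345}{2} \approx -672.5$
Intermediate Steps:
$W = 5$
$u = - \frac{9}{2}$ ($u = \frac{\left(-4\right) 5 + 2}{4} = \frac{-20 + 2}{4} = \frac{1}{4} \left(-18\right) = - \frac{9}{2} \approx -4.5$)
$H{\left(5,-9 \right)} \left(u - 130\right) = 5 \left(- \frac{9}{2} - 130\right) = 5 \left(- \frac{269}{2}\right) = - \frac{1345}{2}$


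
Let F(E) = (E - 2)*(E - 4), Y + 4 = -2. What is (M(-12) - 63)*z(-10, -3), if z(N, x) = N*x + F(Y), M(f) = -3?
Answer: -7260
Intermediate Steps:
Y = -6 (Y = -4 - 2 = -6)
F(E) = (-4 + E)*(-2 + E) (F(E) = (-2 + E)*(-4 + E) = (-4 + E)*(-2 + E))
z(N, x) = 80 + N*x (z(N, x) = N*x + (8 + (-6)**2 - 6*(-6)) = N*x + (8 + 36 + 36) = N*x + 80 = 80 + N*x)
(M(-12) - 63)*z(-10, -3) = (-3 - 63)*(80 - 10*(-3)) = -66*(80 + 30) = -66*110 = -7260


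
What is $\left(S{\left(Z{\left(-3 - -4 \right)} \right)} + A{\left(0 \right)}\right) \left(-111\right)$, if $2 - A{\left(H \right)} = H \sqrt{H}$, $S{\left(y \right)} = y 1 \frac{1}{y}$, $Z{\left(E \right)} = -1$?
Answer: $-333$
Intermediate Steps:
$S{\left(y \right)} = 1$ ($S{\left(y \right)} = \frac{y}{y} = 1$)
$A{\left(H \right)} = 2 - H^{\frac{3}{2}}$ ($A{\left(H \right)} = 2 - H \sqrt{H} = 2 - H^{\frac{3}{2}}$)
$\left(S{\left(Z{\left(-3 - -4 \right)} \right)} + A{\left(0 \right)}\right) \left(-111\right) = \left(1 + \left(2 - 0^{\frac{3}{2}}\right)\right) \left(-111\right) = \left(1 + \left(2 - 0\right)\right) \left(-111\right) = \left(1 + \left(2 + 0\right)\right) \left(-111\right) = \left(1 + 2\right) \left(-111\right) = 3 \left(-111\right) = -333$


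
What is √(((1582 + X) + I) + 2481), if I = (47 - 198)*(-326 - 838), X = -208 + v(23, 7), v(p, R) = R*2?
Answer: √179633 ≈ 423.83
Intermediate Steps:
v(p, R) = 2*R
X = -194 (X = -208 + 2*7 = -208 + 14 = -194)
I = 175764 (I = -151*(-1164) = 175764)
√(((1582 + X) + I) + 2481) = √(((1582 - 194) + 175764) + 2481) = √((1388 + 175764) + 2481) = √(177152 + 2481) = √179633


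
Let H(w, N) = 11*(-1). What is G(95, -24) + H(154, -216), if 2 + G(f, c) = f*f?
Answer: 9012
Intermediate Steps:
H(w, N) = -11
G(f, c) = -2 + f² (G(f, c) = -2 + f*f = -2 + f²)
G(95, -24) + H(154, -216) = (-2 + 95²) - 11 = (-2 + 9025) - 11 = 9023 - 11 = 9012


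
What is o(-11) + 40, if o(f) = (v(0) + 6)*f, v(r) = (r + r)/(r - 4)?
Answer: -26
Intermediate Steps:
v(r) = 2*r/(-4 + r) (v(r) = (2*r)/(-4 + r) = 2*r/(-4 + r))
o(f) = 6*f (o(f) = (2*0/(-4 + 0) + 6)*f = (2*0/(-4) + 6)*f = (2*0*(-1/4) + 6)*f = (0 + 6)*f = 6*f)
o(-11) + 40 = 6*(-11) + 40 = -66 + 40 = -26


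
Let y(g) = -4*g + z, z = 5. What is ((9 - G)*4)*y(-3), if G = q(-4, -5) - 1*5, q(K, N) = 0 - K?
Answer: 680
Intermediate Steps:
q(K, N) = -K
y(g) = 5 - 4*g (y(g) = -4*g + 5 = 5 - 4*g)
G = -1 (G = -1*(-4) - 1*5 = 4 - 5 = -1)
((9 - G)*4)*y(-3) = ((9 - 1*(-1))*4)*(5 - 4*(-3)) = ((9 + 1)*4)*(5 + 12) = (10*4)*17 = 40*17 = 680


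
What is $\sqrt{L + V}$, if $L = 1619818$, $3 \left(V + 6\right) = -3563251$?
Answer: $\frac{\sqrt{3888555}}{3} \approx 657.31$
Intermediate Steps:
$V = - \frac{3563269}{3}$ ($V = -6 + \frac{1}{3} \left(-3563251\right) = -6 - \frac{3563251}{3} = - \frac{3563269}{3} \approx -1.1878 \cdot 10^{6}$)
$\sqrt{L + V} = \sqrt{1619818 - \frac{3563269}{3}} = \sqrt{\frac{1296185}{3}} = \frac{\sqrt{3888555}}{3}$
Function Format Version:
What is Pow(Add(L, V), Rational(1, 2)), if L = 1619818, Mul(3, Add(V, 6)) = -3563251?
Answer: Mul(Rational(1, 3), Pow(3888555, Rational(1, 2))) ≈ 657.31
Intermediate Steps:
V = Rational(-3563269, 3) (V = Add(-6, Mul(Rational(1, 3), -3563251)) = Add(-6, Rational(-3563251, 3)) = Rational(-3563269, 3) ≈ -1.1878e+6)
Pow(Add(L, V), Rational(1, 2)) = Pow(Add(1619818, Rational(-3563269, 3)), Rational(1, 2)) = Pow(Rational(1296185, 3), Rational(1, 2)) = Mul(Rational(1, 3), Pow(3888555, Rational(1, 2)))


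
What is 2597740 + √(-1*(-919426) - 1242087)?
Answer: 2597740 + I*√322661 ≈ 2.5977e+6 + 568.03*I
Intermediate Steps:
2597740 + √(-1*(-919426) - 1242087) = 2597740 + √(919426 - 1242087) = 2597740 + √(-322661) = 2597740 + I*√322661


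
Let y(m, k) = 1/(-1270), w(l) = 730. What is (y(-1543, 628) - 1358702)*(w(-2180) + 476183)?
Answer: -822937962072933/1270 ≈ -6.4798e+11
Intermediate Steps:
y(m, k) = -1/1270
(y(-1543, 628) - 1358702)*(w(-2180) + 476183) = (-1/1270 - 1358702)*(730 + 476183) = -1725551541/1270*476913 = -822937962072933/1270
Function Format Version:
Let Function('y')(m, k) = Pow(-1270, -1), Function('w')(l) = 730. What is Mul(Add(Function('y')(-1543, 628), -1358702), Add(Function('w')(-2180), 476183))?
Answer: Rational(-822937962072933, 1270) ≈ -6.4798e+11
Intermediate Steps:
Function('y')(m, k) = Rational(-1, 1270)
Mul(Add(Function('y')(-1543, 628), -1358702), Add(Function('w')(-2180), 476183)) = Mul(Add(Rational(-1, 1270), -1358702), Add(730, 476183)) = Mul(Rational(-1725551541, 1270), 476913) = Rational(-822937962072933, 1270)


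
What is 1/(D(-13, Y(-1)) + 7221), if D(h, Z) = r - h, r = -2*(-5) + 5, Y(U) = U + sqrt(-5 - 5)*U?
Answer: 1/7249 ≈ 0.00013795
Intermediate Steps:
Y(U) = U + I*U*sqrt(10) (Y(U) = U + sqrt(-10)*U = U + (I*sqrt(10))*U = U + I*U*sqrt(10))
r = 15 (r = 10 + 5 = 15)
D(h, Z) = 15 - h
1/(D(-13, Y(-1)) + 7221) = 1/((15 - 1*(-13)) + 7221) = 1/((15 + 13) + 7221) = 1/(28 + 7221) = 1/7249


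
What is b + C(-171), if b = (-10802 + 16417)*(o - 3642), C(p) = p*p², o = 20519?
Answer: 89764144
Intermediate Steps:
C(p) = p³
b = 94764355 (b = (-10802 + 16417)*(20519 - 3642) = 5615*16877 = 94764355)
b + C(-171) = 94764355 + (-171)³ = 94764355 - 5000211 = 89764144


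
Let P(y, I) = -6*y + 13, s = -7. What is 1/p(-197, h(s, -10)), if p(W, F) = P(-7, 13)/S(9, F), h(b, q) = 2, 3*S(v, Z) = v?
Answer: 3/55 ≈ 0.054545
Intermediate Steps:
S(v, Z) = v/3
P(y, I) = 13 - 6*y
p(W, F) = 55/3 (p(W, F) = (13 - 6*(-7))/(((⅓)*9)) = (13 + 42)/3 = 55*(⅓) = 55/3)
1/p(-197, h(s, -10)) = 1/(55/3) = 3/55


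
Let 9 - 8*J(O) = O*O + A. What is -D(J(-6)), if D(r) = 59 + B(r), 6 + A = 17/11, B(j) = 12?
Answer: -71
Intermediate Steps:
A = -49/11 (A = -6 + 17/11 = -49/11 ≈ -4.4545)
J(O) = 37/22 - O**2/8 (J(O) = 9/8 - (O*O - 49/11)/8 = 9/8 - (O**2 - 49/11)/8 = 9/8 - (-49/11 + O**2)/8 = 9/8 + (49/88 - O**2/8) = 37/22 - O**2/8)
D(r) = 71 (D(r) = 59 + 12 = 71)
-D(J(-6)) = -1*71 = -71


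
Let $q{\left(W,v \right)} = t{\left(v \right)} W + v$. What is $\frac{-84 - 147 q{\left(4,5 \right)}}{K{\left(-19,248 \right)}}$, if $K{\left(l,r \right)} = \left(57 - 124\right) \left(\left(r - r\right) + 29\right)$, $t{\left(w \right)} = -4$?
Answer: $- \frac{1533}{1943} \approx -0.78899$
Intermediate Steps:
$q{\left(W,v \right)} = v - 4 W$ ($q{\left(W,v \right)} = - 4 W + v = v - 4 W$)
$K{\left(l,r \right)} = -1943$ ($K{\left(l,r \right)} = - 67 \left(0 + 29\right) = \left(-67\right) 29 = -1943$)
$\frac{-84 - 147 q{\left(4,5 \right)}}{K{\left(-19,248 \right)}} = \frac{-84 - 147 \left(5 - 16\right)}{-1943} = \left(-84 - 147 \left(5 - 16\right)\right) \left(- \frac{1}{1943}\right) = \left(-84 - -1617\right) \left(- \frac{1}{1943}\right) = \left(-84 + 1617\right) \left(- \frac{1}{1943}\right) = 1533 \left(- \frac{1}{1943}\right) = - \frac{1533}{1943}$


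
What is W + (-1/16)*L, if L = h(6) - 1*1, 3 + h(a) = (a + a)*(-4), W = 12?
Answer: 61/4 ≈ 15.250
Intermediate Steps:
h(a) = -3 - 8*a (h(a) = -3 + (a + a)*(-4) = -3 + (2*a)*(-4) = -3 - 8*a)
L = -52 (L = (-3 - 8*6) - 1*1 = (-3 - 48) - 1 = -51 - 1 = -52)
W + (-1/16)*L = 12 - 1/16*(-52) = 12 + 13/4 = 61/4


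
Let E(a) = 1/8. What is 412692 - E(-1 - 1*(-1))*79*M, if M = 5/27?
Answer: 89141077/216 ≈ 4.1269e+5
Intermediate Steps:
E(a) = 1/8
M = 5/27 (M = 5*(1/27) = 5/27 ≈ 0.18519)
412692 - E(-1 - 1*(-1))*79*M = 412692 - (1/8)*79*5/27 = 412692 - 79*5/(8*27) = 412692 - 1*395/216 = 412692 - 395/216 = 89141077/216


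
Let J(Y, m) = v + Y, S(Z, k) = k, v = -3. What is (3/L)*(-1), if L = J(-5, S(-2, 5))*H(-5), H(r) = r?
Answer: -3/40 ≈ -0.075000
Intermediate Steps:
J(Y, m) = -3 + Y
L = 40 (L = (-3 - 5)*(-5) = -8*(-5) = 40)
(3/L)*(-1) = (3/40)*(-1) = -3/40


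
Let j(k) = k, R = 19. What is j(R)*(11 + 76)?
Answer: 1653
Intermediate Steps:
j(R)*(11 + 76) = 19*(11 + 76) = 19*87 = 1653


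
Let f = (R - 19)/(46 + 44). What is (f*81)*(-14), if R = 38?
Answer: -1197/5 ≈ -239.40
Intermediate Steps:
f = 19/90 (f = (38 - 19)/(46 + 44) = 19/90 ≈ 0.21111)
(f*81)*(-14) = ((19/90)*81)*(-14) = (171/10)*(-14) = -1197/5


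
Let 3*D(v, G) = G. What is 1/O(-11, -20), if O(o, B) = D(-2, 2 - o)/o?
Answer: -33/13 ≈ -2.5385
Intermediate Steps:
D(v, G) = G/3
O(o, B) = (⅔ - o/3)/o (O(o, B) = ((2 - o)/3)/o = (⅔ - o/3)/o)
1/O(-11, -20) = 1/((⅓)*(2 - 1*(-11))/(-11)) = 1/((⅓)*(-1/11)*(2 + 11)) = 1/((⅓)*(-1/11)*13) = 1/(-13/33) = -33/13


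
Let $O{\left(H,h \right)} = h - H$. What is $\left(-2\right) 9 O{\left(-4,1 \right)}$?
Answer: $-90$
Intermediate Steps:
$\left(-2\right) 9 O{\left(-4,1 \right)} = \left(-2\right) 9 \left(1 - -4\right) = - 18 \left(1 + 4\right) = \left(-18\right) 5 = -90$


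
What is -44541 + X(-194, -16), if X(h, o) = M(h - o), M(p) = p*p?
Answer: -12857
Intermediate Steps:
M(p) = p**2
X(h, o) = (h - o)**2
-44541 + X(-194, -16) = -44541 + (-194 - 1*(-16))**2 = -44541 + (-194 + 16)**2 = -44541 + (-178)**2 = -44541 + 31684 = -12857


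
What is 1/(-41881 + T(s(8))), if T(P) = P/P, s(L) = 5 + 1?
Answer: -1/41880 ≈ -2.3878e-5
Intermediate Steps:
s(L) = 6
T(P) = 1
1/(-41881 + T(s(8))) = 1/(-41881 + 1) = 1/(-41880) = -1/41880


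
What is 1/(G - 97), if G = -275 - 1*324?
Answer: -1/696 ≈ -0.0014368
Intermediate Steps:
G = -599 (G = -275 - 324 = -599)
1/(G - 97) = 1/(-599 - 97) = 1/(-696) = -1/696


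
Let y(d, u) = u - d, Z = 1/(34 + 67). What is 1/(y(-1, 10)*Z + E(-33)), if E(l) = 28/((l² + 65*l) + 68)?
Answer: 24947/2010 ≈ 12.411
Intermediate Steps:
Z = 1/101 ≈ 0.0099010
E(l) = 28/(68 + l² + 65*l)
1/(y(-1, 10)*Z + E(-33)) = 1/((10 - 1*(-1))*(1/101) + 28/(68 + (-33)² + 65*(-33))) = 1/((10 + 1)*(1/101) + 28/(68 + 1089 - 2145)) = 1/(11*(1/101) + 28/(-988)) = 1/(11/101 + 28*(-1/988)) = 1/(11/101 - 7/247) = 1/(2010/24947) = 24947/2010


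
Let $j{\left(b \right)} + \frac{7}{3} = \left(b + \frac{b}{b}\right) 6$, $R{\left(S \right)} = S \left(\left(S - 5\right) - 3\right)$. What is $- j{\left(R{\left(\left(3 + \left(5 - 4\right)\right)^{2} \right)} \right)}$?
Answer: $- \frac{2315}{3} \approx -771.67$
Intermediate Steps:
$R{\left(S \right)} = S \left(-8 + S\right)$ ($R{\left(S \right)} = S \left(\left(S - 5\right) - 3\right) = S \left(\left(-5 + S\right) - 3\right) = S \left(-8 + S\right)$)
$j{\left(b \right)} = \frac{11}{3} + 6 b$ ($j{\left(b \right)} = - \frac{7}{3} + \left(b + \frac{b}{b}\right) 6 = - \frac{7}{3} + \left(b + 1\right) 6 = - \frac{7}{3} + \left(1 + b\right) 6 = - \frac{7}{3} + \left(6 + 6 b\right) = \frac{11}{3} + 6 b$)
$- j{\left(R{\left(\left(3 + \left(5 - 4\right)\right)^{2} \right)} \right)} = - (\frac{11}{3} + 6 \left(3 + \left(5 - 4\right)\right)^{2} \left(-8 + \left(3 + \left(5 - 4\right)\right)^{2}\right)) = - (\frac{11}{3} + 6 \left(3 + 1\right)^{2} \left(-8 + \left(3 + 1\right)^{2}\right)) = - (\frac{11}{3} + 6 \cdot 4^{2} \left(-8 + 4^{2}\right)) = - (\frac{11}{3} + 6 \cdot 16 \left(-8 + 16\right)) = - (\frac{11}{3} + 6 \cdot 16 \cdot 8) = - (\frac{11}{3} + 6 \cdot 128) = - (\frac{11}{3} + 768) = \left(-1\right) \frac{2315}{3} = - \frac{2315}{3}$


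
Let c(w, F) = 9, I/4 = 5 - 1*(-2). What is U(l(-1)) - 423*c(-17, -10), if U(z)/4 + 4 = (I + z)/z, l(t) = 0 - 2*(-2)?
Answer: -3791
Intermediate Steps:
I = 28 (I = 4*(5 - 1*(-2)) = 4*(5 + 2) = 4*7 = 28)
l(t) = 4 (l(t) = 0 + 4 = 4)
U(z) = -16 + 4*(28 + z)/z (U(z) = -16 + 4*((28 + z)/z) = -16 + 4*(28 + z)/z)
U(l(-1)) - 423*c(-17, -10) = (-12 + 112/4) - 423*9 = (-12 + 112*(1/4)) - 3807 = (-12 + 28) - 3807 = 16 - 3807 = -3791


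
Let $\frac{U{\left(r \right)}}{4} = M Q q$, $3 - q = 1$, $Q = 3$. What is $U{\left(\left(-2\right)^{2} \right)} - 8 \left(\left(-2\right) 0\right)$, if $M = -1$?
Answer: $-24$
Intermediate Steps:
$q = 2$ ($q = 3 - 1 = 2$)
$U{\left(r \right)} = -24$ ($U{\left(r \right)} = 4 \left(-1\right) 3 \cdot 2 = 4 \left(\left(-3\right) 2\right) = 4 \left(-6\right) = -24$)
$U{\left(\left(-2\right)^{2} \right)} - 8 \left(\left(-2\right) 0\right) = -24 - 8 \left(\left(-2\right) 0\right) = -24 - 0 = -24 + 0 = -24$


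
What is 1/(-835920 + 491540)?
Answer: -1/344380 ≈ -2.9038e-6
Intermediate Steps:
1/(-835920 + 491540) = 1/(-344380) = -1/344380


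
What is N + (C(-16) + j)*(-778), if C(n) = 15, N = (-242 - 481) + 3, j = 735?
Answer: -584220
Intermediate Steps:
N = -720 (N = -723 + 3 = -720)
N + (C(-16) + j)*(-778) = -720 + (15 + 735)*(-778) = -720 + 750*(-778) = -720 - 583500 = -584220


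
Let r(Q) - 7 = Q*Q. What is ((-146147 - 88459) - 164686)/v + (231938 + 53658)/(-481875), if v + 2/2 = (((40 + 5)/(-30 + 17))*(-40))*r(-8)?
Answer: -2537810278552/61577360625 ≈ -41.213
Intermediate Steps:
r(Q) = 7 + Q**2 (r(Q) = 7 + Q*Q = 7 + Q**2)
v = 127787/13 (v = -1 + (((40 + 5)/(-30 + 17))*(-40))*(7 + (-8)**2) = -1 + ((45/(-13))*(-40))*(7 + 64) = -1 + ((45*(-1/13))*(-40))*71 = -1 - 45/13*(-40)*71 = -1 + (1800/13)*71 = -1 + 127800/13 = 127787/13 ≈ 9829.8)
((-146147 - 88459) - 164686)/v + (231938 + 53658)/(-481875) = ((-146147 - 88459) - 164686)/(127787/13) + (231938 + 53658)/(-481875) = (-234606 - 164686)*(13/127787) + 285596*(-1/481875) = -399292*13/127787 - 285596/481875 = -5190796/127787 - 285596/481875 = -2537810278552/61577360625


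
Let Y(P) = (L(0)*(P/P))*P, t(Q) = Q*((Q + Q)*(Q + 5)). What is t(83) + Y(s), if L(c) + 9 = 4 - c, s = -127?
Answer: 1213099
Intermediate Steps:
t(Q) = 2*Q**2*(5 + Q) (t(Q) = Q*((2*Q)*(5 + Q)) = Q*(2*Q*(5 + Q)) = 2*Q**2*(5 + Q))
L(c) = -5 - c (L(c) = -9 + (4 - c) = -5 - c)
Y(P) = -5*P (Y(P) = ((-5 - 1*0)*(P/P))*P = ((-5 + 0)*1)*P = (-5*1)*P = -5*P)
t(83) + Y(s) = 2*83**2*(5 + 83) - 5*(-127) = 2*6889*88 + 635 = 1212464 + 635 = 1213099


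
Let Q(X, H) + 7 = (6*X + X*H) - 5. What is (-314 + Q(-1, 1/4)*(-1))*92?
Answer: -27209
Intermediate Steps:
Q(X, H) = -12 + 6*X + H*X (Q(X, H) = -7 + ((6*X + X*H) - 5) = -7 + ((6*X + H*X) - 5) = -7 + (-5 + 6*X + H*X) = -12 + 6*X + H*X)
(-314 + Q(-1, 1/4)*(-1))*92 = (-314 + (-12 + 6*(-1) - 1/4)*(-1))*92 = (-314 + (-12 - 6 + (¼)*(-1))*(-1))*92 = (-314 + (-12 - 6 - ¼)*(-1))*92 = (-314 - 73/4*(-1))*92 = (-314 + 73/4)*92 = -1183/4*92 = -27209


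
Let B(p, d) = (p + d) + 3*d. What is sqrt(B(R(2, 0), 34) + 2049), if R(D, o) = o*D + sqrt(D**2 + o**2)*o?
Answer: sqrt(2185) ≈ 46.744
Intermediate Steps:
R(D, o) = D*o + o*sqrt(D**2 + o**2)
B(p, d) = p + 4*d (B(p, d) = (d + p) + 3*d = p + 4*d)
sqrt(B(R(2, 0), 34) + 2049) = sqrt((0*(2 + sqrt(2**2 + 0**2)) + 4*34) + 2049) = sqrt((0*(2 + sqrt(4 + 0)) + 136) + 2049) = sqrt((0*(2 + sqrt(4)) + 136) + 2049) = sqrt((0*(2 + 2) + 136) + 2049) = sqrt((0*4 + 136) + 2049) = sqrt((0 + 136) + 2049) = sqrt(136 + 2049) = sqrt(2185)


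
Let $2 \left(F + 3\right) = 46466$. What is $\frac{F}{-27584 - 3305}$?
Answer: $- \frac{1010}{1343} \approx -0.75205$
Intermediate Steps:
$F = 23230$ ($F = -3 + \frac{1}{2} \cdot 46466 = -3 + 23233 = 23230$)
$\frac{F}{-27584 - 3305} = \frac{23230}{-27584 - 3305} = \frac{23230}{-30889} = 23230 \left(- \frac{1}{30889}\right) = - \frac{1010}{1343}$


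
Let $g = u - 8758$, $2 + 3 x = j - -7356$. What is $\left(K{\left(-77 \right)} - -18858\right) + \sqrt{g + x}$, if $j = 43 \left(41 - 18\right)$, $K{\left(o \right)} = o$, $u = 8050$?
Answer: $18781 + \sqrt{2073} \approx 18827.0$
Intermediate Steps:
$j = 989$ ($j = 43 \cdot 23 = 989$)
$x = 2781$ ($x = - \frac{2}{3} + \frac{989 - -7356}{3} = - \frac{2}{3} + \frac{989 + 7356}{3} = - \frac{2}{3} + \frac{1}{3} \cdot 8345 = - \frac{2}{3} + \frac{8345}{3} = 2781$)
$g = -708$ ($g = 8050 - 8758 = -708$)
$\left(K{\left(-77 \right)} - -18858\right) + \sqrt{g + x} = \left(-77 - -18858\right) + \sqrt{-708 + 2781} = \left(-77 + 18858\right) + \sqrt{2073} = 18781 + \sqrt{2073}$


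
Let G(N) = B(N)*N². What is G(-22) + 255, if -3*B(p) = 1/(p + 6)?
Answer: 3181/12 ≈ 265.08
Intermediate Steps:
B(p) = -1/(3*(6 + p)) (B(p) = -1/(3*(p + 6)) = -1/(3*(6 + p)))
G(N) = -N²/(18 + 3*N) (G(N) = (-1/(18 + 3*N))*N² = -N²/(18 + 3*N))
G(-22) + 255 = -1*(-22)²/(18 + 3*(-22)) + 255 = -1*484/(18 - 66) + 255 = -1*484/(-48) + 255 = -1*484*(-1/48) + 255 = 121/12 + 255 = 3181/12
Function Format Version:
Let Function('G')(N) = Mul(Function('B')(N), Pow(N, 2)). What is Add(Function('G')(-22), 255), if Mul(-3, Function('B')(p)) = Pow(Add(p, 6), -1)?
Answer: Rational(3181, 12) ≈ 265.08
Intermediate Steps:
Function('B')(p) = Mul(Rational(-1, 3), Pow(Add(6, p), -1)) (Function('B')(p) = Mul(Rational(-1, 3), Pow(Add(p, 6), -1)) = Mul(Rational(-1, 3), Pow(Add(6, p), -1)))
Function('G')(N) = Mul(-1, Pow(N, 2), Pow(Add(18, Mul(3, N)), -1)) (Function('G')(N) = Mul(Mul(-1, Pow(Add(18, Mul(3, N)), -1)), Pow(N, 2)) = Mul(-1, Pow(N, 2), Pow(Add(18, Mul(3, N)), -1)))
Add(Function('G')(-22), 255) = Add(Mul(-1, Pow(-22, 2), Pow(Add(18, Mul(3, -22)), -1)), 255) = Add(Mul(-1, 484, Pow(Add(18, -66), -1)), 255) = Add(Mul(-1, 484, Pow(-48, -1)), 255) = Add(Mul(-1, 484, Rational(-1, 48)), 255) = Add(Rational(121, 12), 255) = Rational(3181, 12)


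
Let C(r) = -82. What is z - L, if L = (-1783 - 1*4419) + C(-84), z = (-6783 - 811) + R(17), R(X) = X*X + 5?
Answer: -1016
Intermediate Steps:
R(X) = 5 + X**2 (R(X) = X**2 + 5 = 5 + X**2)
z = -7300 (z = (-6783 - 811) + (5 + 17**2) = -7594 + (5 + 289) = -7594 + 294 = -7300)
L = -6284 (L = (-1783 - 1*4419) - 82 = (-1783 - 4419) - 82 = -6202 - 82 = -6284)
z - L = -7300 - 1*(-6284) = -7300 + 6284 = -1016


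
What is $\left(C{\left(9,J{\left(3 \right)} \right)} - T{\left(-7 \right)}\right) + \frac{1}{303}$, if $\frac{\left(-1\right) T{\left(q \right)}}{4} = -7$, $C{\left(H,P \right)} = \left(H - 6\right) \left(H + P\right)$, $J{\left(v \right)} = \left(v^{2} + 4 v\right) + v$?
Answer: $\frac{21514}{303} \approx 71.003$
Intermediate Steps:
$J{\left(v \right)} = v^{2} + 5 v$
$C{\left(H,P \right)} = \left(-6 + H\right) \left(H + P\right)$
$T{\left(q \right)} = 28$ ($T{\left(q \right)} = \left(-4\right) \left(-7\right) = 28$)
$\left(C{\left(9,J{\left(3 \right)} \right)} - T{\left(-7 \right)}\right) + \frac{1}{303} = \left(\left(9^{2} - 54 - 6 \cdot 3 \left(5 + 3\right) + 9 \cdot 3 \left(5 + 3\right)\right) - 28\right) + \frac{1}{303} = \left(\left(81 - 54 - 6 \cdot 3 \cdot 8 + 9 \cdot 3 \cdot 8\right) - 28\right) + \frac{1}{303} = \left(\left(81 - 54 - 144 + 9 \cdot 24\right) - 28\right) + \frac{1}{303} = \left(\left(81 - 54 - 144 + 216\right) - 28\right) + \frac{1}{303} = \left(99 - 28\right) + \frac{1}{303} = 71 + \frac{1}{303} = \frac{21514}{303}$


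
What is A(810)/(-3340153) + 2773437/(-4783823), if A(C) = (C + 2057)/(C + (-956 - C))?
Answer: -8856087228342575/15275637912142564 ≈ -0.57975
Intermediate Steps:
A(C) = -2057/956 - C/956 (A(C) = (2057 + C)/(-956) = (2057 + C)*(-1/956) = -2057/956 - C/956)
A(810)/(-3340153) + 2773437/(-4783823) = (-2057/956 - 1/956*810)/(-3340153) + 2773437/(-4783823) = (-2057/956 - 405/478)*(-1/3340153) + 2773437*(-1/4783823) = -2867/956*(-1/3340153) - 2773437/4783823 = 2867/3193186268 - 2773437/4783823 = -8856087228342575/15275637912142564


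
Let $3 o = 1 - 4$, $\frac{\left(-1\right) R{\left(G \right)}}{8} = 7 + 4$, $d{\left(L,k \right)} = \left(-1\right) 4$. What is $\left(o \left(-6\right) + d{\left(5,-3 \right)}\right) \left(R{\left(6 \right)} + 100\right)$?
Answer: $24$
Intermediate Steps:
$d{\left(L,k \right)} = -4$
$R{\left(G \right)} = -88$ ($R{\left(G \right)} = - 8 \left(7 + 4\right) = \left(-8\right) 11 = -88$)
$o = -1$ ($o = \frac{1 - 4}{3} = \frac{1}{3} \left(-3\right) = -1$)
$\left(o \left(-6\right) + d{\left(5,-3 \right)}\right) \left(R{\left(6 \right)} + 100\right) = \left(\left(-1\right) \left(-6\right) - 4\right) \left(-88 + 100\right) = \left(6 - 4\right) 12 = 2 \cdot 12 = 24$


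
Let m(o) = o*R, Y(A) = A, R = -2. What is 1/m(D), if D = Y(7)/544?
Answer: -272/7 ≈ -38.857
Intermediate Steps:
D = 7/544 ≈ 0.012868
m(o) = -2*o (m(o) = o*(-2) = -2*o)
1/m(D) = 1/(-2*7/544) = 1/(-7/272) = -272/7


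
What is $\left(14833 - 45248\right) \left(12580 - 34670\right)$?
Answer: $671867350$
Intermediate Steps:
$\left(14833 - 45248\right) \left(12580 - 34670\right) = \left(-30415\right) \left(-22090\right) = 671867350$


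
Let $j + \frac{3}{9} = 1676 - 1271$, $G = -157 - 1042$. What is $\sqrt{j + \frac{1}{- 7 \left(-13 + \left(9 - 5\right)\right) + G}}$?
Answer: $\frac{\sqrt{293748513}}{852} \approx 20.116$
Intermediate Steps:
$G = -1199$ ($G = -157 - 1042 = -1199$)
$j = \frac{1214}{3}$ ($j = - \frac{1}{3} + \left(1676 - 1271\right) = - \frac{1}{3} + 405 = \frac{1214}{3} \approx 404.67$)
$\sqrt{j + \frac{1}{- 7 \left(-13 + \left(9 - 5\right)\right) + G}} = \sqrt{\frac{1214}{3} + \frac{1}{- 7 \left(-13 + \left(9 - 5\right)\right) - 1199}} = \sqrt{\frac{1214}{3} + \frac{1}{- 7 \left(-13 + 4\right) - 1199}} = \sqrt{\frac{1214}{3} + \frac{1}{\left(-7\right) \left(-9\right) - 1199}} = \sqrt{\frac{1214}{3} + \frac{1}{63 - 1199}} = \sqrt{\frac{1214}{3} + \frac{1}{-1136}} = \sqrt{\frac{1214}{3} - \frac{1}{1136}} = \sqrt{\frac{1379101}{3408}} = \frac{\sqrt{293748513}}{852}$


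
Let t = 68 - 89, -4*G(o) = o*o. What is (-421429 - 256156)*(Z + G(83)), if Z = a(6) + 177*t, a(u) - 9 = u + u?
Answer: 14685299705/4 ≈ 3.6713e+9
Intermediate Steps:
G(o) = -o**2/4 (G(o) = -o*o/4 = -o**2/4)
a(u) = 9 + 2*u (a(u) = 9 + (u + u) = 9 + 2*u)
t = -21
Z = -3696 (Z = (9 + 2*6) + 177*(-21) = (9 + 12) - 3717 = 21 - 3717 = -3696)
(-421429 - 256156)*(Z + G(83)) = (-421429 - 256156)*(-3696 - 1/4*83**2) = -677585*(-3696 - 1/4*6889) = -677585*(-3696 - 6889/4) = -677585*(-21673/4) = 14685299705/4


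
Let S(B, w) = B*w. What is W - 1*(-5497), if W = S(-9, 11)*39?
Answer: 1636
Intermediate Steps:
W = -3861 (W = -9*11*39 = -99*39 = -3861)
W - 1*(-5497) = -3861 - 1*(-5497) = -3861 + 5497 = 1636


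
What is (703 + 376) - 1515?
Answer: -436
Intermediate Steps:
(703 + 376) - 1515 = 1079 - 1515 = -436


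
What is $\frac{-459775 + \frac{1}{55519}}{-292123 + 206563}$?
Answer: $\frac{1063593676}{197925235} \approx 5.3737$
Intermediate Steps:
$\frac{-459775 + \frac{1}{55519}}{-292123 + 206563} = \frac{-459775 + \frac{1}{55519}}{-85560} = \left(- \frac{25526248224}{55519}\right) \left(- \frac{1}{85560}\right) = \frac{1063593676}{197925235}$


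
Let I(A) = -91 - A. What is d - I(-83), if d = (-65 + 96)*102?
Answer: 3170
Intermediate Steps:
d = 3162 (d = 31*102 = 3162)
d - I(-83) = 3162 - (-91 - 1*(-83)) = 3162 - (-91 + 83) = 3162 - 1*(-8) = 3162 + 8 = 3170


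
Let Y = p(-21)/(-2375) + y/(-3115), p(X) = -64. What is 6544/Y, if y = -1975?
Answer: 9682666000/977997 ≈ 9900.5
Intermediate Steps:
Y = 977997/1479625 (Y = -64/(-2375) - 1975/(-3115) = -64*(-1/2375) - 1975*(-1/3115) = 64/2375 + 395/623 = 977997/1479625 ≈ 0.66098)
6544/Y = 6544/(977997/1479625) = 6544*(1479625/977997) = 9682666000/977997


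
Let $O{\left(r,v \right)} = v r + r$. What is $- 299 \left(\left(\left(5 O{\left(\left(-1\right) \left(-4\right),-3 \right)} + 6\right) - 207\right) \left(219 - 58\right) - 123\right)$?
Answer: $11638276$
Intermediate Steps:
$O{\left(r,v \right)} = r + r v$ ($O{\left(r,v \right)} = r v + r = r + r v$)
$- 299 \left(\left(\left(5 O{\left(\left(-1\right) \left(-4\right),-3 \right)} + 6\right) - 207\right) \left(219 - 58\right) - 123\right) = - 299 \left(\left(\left(5 \left(-1\right) \left(-4\right) \left(1 - 3\right) + 6\right) - 207\right) \left(219 - 58\right) - 123\right) = - 299 \left(\left(\left(5 \cdot 4 \left(-2\right) + 6\right) - 207\right) 161 - 123\right) = - 299 \left(\left(\left(5 \left(-8\right) + 6\right) - 207\right) 161 - 123\right) = - 299 \left(\left(\left(-40 + 6\right) - 207\right) 161 - 123\right) = - 299 \left(\left(-34 - 207\right) 161 - 123\right) = - 299 \left(\left(-241\right) 161 - 123\right) = - 299 \left(-38801 - 123\right) = \left(-299\right) \left(-38924\right) = 11638276$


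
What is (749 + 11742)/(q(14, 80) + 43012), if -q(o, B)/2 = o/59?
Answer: 736969/2537680 ≈ 0.29041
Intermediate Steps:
q(o, B) = -2*o/59
(749 + 11742)/(q(14, 80) + 43012) = (749 + 11742)/(-2/59*14 + 43012) = 12491/(-28/59 + 43012) = 12491/(2537680/59) = 12491*(59/2537680) = 736969/2537680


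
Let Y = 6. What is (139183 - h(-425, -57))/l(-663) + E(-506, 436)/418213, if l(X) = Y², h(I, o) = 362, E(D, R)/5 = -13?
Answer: 58056744533/15055668 ≈ 3856.1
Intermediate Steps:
E(D, R) = -65 (E(D, R) = 5*(-13) = -65)
l(X) = 36 (l(X) = 6² = 36)
(139183 - h(-425, -57))/l(-663) + E(-506, 436)/418213 = (139183 - 1*362)/36 - 65/418213 = (139183 - 362)*(1/36) - 65*1/418213 = 138821*(1/36) - 65/418213 = 138821/36 - 65/418213 = 58056744533/15055668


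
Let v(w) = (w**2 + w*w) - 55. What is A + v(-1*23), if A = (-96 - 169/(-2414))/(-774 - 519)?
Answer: 3130897481/3121302 ≈ 1003.1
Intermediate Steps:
v(w) = -55 + 2*w**2 (v(w) = (w**2 + w**2) - 55 = 2*w**2 - 55 = -55 + 2*w**2)
A = 231575/3121302 (A = (-96 - 169*(-1/2414))/(-1293) = (-96 + 169/2414)*(-1/1293) = -231575/2414*(-1/1293) = 231575/3121302 ≈ 0.074192)
A + v(-1*23) = 231575/3121302 + (-55 + 2*(-1*23)**2) = 231575/3121302 + (-55 + 2*(-23)**2) = 231575/3121302 + (-55 + 2*529) = 231575/3121302 + (-55 + 1058) = 231575/3121302 + 1003 = 3130897481/3121302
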